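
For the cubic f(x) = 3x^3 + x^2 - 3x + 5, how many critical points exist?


Find where f'(x) = 0:
f(x) = 3x^3 + x^2 - 3x + 5
f'(x) = 9x^2 + 2x - 3
This is a quadratic in x. Use the discriminant to count real roots.
Discriminant = (2)^2 - 4 * 9 * (-3)
= 4 - (-108)
= 112
Since discriminant > 0, f'(x) = 0 has 2 real solutions.
Number of critical points: 2

2


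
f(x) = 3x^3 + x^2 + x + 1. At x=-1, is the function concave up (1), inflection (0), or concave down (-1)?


Concavity is determined by the sign of f''(x).
f(x) = 3x^3 + x^2 + x + 1
f'(x) = 9x^2 + 2x + 1
f''(x) = 18x + 2
f''(-1) = 18 * (-1) + 2
= -18 + 2
= -16
Since f''(-1) < 0, the function is concave down (-1)

-1


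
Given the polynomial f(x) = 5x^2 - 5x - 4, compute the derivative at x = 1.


Differentiate term by term using power and sum rules:
f(x) = 5x^2 - 5x - 4
f'(x) = 10x - 5
Substitute x = 1:
f'(1) = 10 * 1 - 5
= 10 - 5
= 5

5


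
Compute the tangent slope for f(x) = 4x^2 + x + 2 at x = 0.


The slope of the tangent line equals f'(x) at the point.
f(x) = 4x^2 + x + 2
f'(x) = 8x + 1
At x = 0:
f'(0) = 8 * 0 + 1
= 0 + 1
= 1

1


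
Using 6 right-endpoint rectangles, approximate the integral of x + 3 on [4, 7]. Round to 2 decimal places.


Right Riemann sum uses right endpoints of each subinterval.
Interval: [4, 7], n = 6
dx = (7 - 4) / 6 = 1/2
Right endpoints: [9/2, 5, 11/2, 6, 13/2, 7]
f values: [15/2, 8, 17/2, 9, 19/2, 10]
Sum = dx * (sum of f values)
= 1/2 * 105/2
= 105/4 = 26.25

26.25


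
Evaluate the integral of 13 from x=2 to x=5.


The integral of a constant k over [a, b] equals k * (b - a).
integral from 2 to 5 of 13 dx
= 13 * (5 - 2)
= 13 * 3
= 39

39


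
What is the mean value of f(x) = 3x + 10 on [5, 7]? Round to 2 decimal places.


Average value = 1/(b-a) * integral from a to b of f(x) dx
First compute the integral of 3x + 10:
F(x) = (3/2)x^2 + 10x
F(7) = 3/2 * 49 + 10 * 7 = 287/2
F(5) = 3/2 * 25 + 10 * 5 = 175/2
Integral = 287/2 - 175/2 = 56
Average = 56 / (7 - 5) = 56 / 2
= 28 = 28.00

28.00


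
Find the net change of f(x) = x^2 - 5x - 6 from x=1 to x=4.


Net change = f(b) - f(a)
f(x) = x^2 - 5x - 6
Compute f(4):
f(4) = 1 * 4^2 - 5 * 4 - 6
= 16 - 20 - 6
= -10
Compute f(1):
f(1) = 1 * 1^2 - 5 * 1 - 6
= 1 - 5 - 6
= -10
Net change = -10 - (-10) = 0

0


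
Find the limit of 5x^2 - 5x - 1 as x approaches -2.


Since polynomials are continuous, we use direct substitution.
lim(x->-2) of 5x^2 - 5x - 1
= 5 * (-2)^2 - 5 * (-2) - 1
= 20 + 10 - 1
= 29

29


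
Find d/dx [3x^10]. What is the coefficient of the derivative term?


We apply the power rule: d/dx [ax^n] = a*n * x^(n-1)
d/dx [3x^10]
= 3 * 10 * x^(10-1)
= 30x^9
The coefficient is 30

30


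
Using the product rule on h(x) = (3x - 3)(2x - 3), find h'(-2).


Let u(x) = 3x - 3 and v(x) = 2x - 3
u'(x) = 3
v'(x) = 2
Product rule: h'(x) = u'(x)*v(x) + u(x)*v'(x)
= 3 * (2x - 3) + (3x - 3) * 2
At x = -2:
u(-2) = 3 * (-2) - 3 = -9
v(-2) = 2 * (-2) - 3 = -7
h'(-2) = 3 * (-7) + (-9) * 2
= -21 - 18
= -39

-39


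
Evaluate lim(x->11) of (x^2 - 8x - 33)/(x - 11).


Direct substitution gives 0/0, so we factor the numerator.
Factor: (x^2 - 8x - 33) = (x - 11)(x + 3)
Cancel the common factor (x - 11):
(x^2 - 8x - 33)/(x - 11) = (x + 3)
Now substitute x = 11:
= (11) - (-3) = 14

14


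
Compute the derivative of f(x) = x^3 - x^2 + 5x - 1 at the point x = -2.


Differentiate f(x) = x^3 - x^2 + 5x - 1 term by term:
f'(x) = 3x^2 - 2x + 5
Substitute x = -2:
f'(-2) = 3 * (-2)^2 - 2 * (-2) + 5
= 12 + 4 + 5
= 21

21


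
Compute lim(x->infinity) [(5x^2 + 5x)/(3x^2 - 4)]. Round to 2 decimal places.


For limits at infinity with equal-degree polynomials,
we compare leading coefficients.
Numerator leading term: 5x^2
Denominator leading term: 3x^2
Divide both by x^2:
lim = (5 + 5/x) / (3 - 4/x^2)
As x -> infinity, the 1/x and 1/x^2 terms vanish:
= 5/3 ≈ 1.67

1.67


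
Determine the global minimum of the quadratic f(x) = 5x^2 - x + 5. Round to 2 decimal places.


For a quadratic f(x) = ax^2 + bx + c with a > 0, the minimum is at the vertex.
Vertex x-coordinate: x = -b/(2a)
x = -(-1) / (2 * 5)
x = 1/10
Substitute back to find the minimum value:
f(1/10) = 5 * (1/10)^2 - 1 * (1/10) + 5
= 1/20 - 1/10 + 5
= 99/20 = 4.95

4.95


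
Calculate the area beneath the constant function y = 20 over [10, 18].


The area under a constant function y = 20 is a rectangle.
Width = 18 - 10 = 8
Height = 20
Area = width * height
= 8 * 20
= 160

160


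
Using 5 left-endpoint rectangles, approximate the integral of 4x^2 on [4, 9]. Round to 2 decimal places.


Left Riemann sum uses left endpoints of each subinterval.
Interval: [4, 9], n = 5
dx = (9 - 4) / 5 = 1
Left endpoints: [4, 5, 6, 7, 8]
f values: [64, 100, 144, 196, 256]
Sum = dx * (sum of f values)
= 1 * 760
= 760 = 760.00

760.00


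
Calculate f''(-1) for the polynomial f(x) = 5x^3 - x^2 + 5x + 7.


First derivative:
f'(x) = 15x^2 - 2x + 5
Second derivative:
f''(x) = 30x - 2
Substitute x = -1:
f''(-1) = 30 * (-1) - 2
= -30 - 2
= -32

-32


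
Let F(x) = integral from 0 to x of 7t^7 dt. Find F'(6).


By the Fundamental Theorem of Calculus (Part 1):
If F(x) = integral from 0 to x of f(t) dt, then F'(x) = f(x)
Here f(t) = 7t^7
So F'(x) = 7x^7
Evaluate at x = 6:
F'(6) = 7 * 6^7
= 7 * 279936
= 1959552

1959552


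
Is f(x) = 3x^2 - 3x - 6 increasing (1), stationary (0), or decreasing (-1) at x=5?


Compute f'(x) to determine behavior:
f'(x) = 6x - 3
f'(5) = 6 * 5 - 3
= 30 - 3
= 27
Since f'(5) > 0, the function is increasing (1)

1


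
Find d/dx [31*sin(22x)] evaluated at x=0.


Apply the chain rule to differentiate 31*sin(22x):
d/dx [31*sin(22x)]
= 31 * cos(22x) * d/dx(22x)
= 31 * 22 * cos(22x)
= 682 * cos(22x)
Evaluate at x = 0:
= 682 * cos(0)
= 682 * 1
= 682

682


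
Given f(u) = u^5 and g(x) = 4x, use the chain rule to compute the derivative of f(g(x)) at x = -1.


Using the chain rule: (f(g(x)))' = f'(g(x)) * g'(x)
First, find g(-1):
g(-1) = 4 * (-1) + 0 = -4
Next, f'(u) = 5u^4
And g'(x) = 4
So f'(g(-1)) * g'(-1)
= 5 * (-4)^4 * 4
= 5 * 256 * 4
= 5120

5120


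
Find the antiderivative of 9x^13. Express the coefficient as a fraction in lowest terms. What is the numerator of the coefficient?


Apply the power rule for integration:
integral of ax^n dx = a/(n+1) * x^(n+1) + C
integral of 9x^13 dx
= 9/14 * x^14 + C
The coefficient in lowest terms is 9/14, and its numerator is 9

9


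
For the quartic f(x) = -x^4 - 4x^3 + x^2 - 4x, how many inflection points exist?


Inflection points occur where f''(x) = 0 and concavity changes.
f(x) = -x^4 - 4x^3 + x^2 - 4x
f'(x) = -4x^3 - 12x^2 + 2x - 4
f''(x) = -12x^2 - 24x + 2
This is a quadratic in x. Use the discriminant to count real roots.
Discriminant = (-24)^2 - 4 * (-12) * 2
= 576 - (-96)
= 672
Since discriminant > 0, f''(x) = 0 has 2 distinct real solutions.
A quadratic with two distinct real roots changes sign at each root, so concavity changes at both.
Number of inflection points: 2

2


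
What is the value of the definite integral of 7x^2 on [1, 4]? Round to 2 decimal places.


Find the antiderivative of 7x^2:
F(x) = 7/3 * x^3
Apply the Fundamental Theorem of Calculus:
F(4) - F(1)
= 7/3 * 4^3 - 7/3 * 1^3
= 7/3 * (64 - 1)
= 7/3 * 63
= 147 = 147.00

147.00


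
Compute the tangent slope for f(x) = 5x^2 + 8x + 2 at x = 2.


The slope of the tangent line equals f'(x) at the point.
f(x) = 5x^2 + 8x + 2
f'(x) = 10x + 8
At x = 2:
f'(2) = 10 * 2 + 8
= 20 + 8
= 28

28


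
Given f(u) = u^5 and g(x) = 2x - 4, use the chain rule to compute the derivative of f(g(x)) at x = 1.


Using the chain rule: (f(g(x)))' = f'(g(x)) * g'(x)
First, find g(1):
g(1) = 2 * 1 - 4 = -2
Next, f'(u) = 5u^4
And g'(x) = 2
So f'(g(1)) * g'(1)
= 5 * (-2)^4 * 2
= 5 * 16 * 2
= 160

160


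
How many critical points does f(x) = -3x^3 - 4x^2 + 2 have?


Find where f'(x) = 0:
f(x) = -3x^3 - 4x^2 + 2
f'(x) = -9x^2 - 8x
This is a quadratic in x. Use the discriminant to count real roots.
Discriminant = (-8)^2 - 4 * (-9) * 0
= 64 - 0
= 64
Since discriminant > 0, f'(x) = 0 has 2 real solutions.
Number of critical points: 2

2


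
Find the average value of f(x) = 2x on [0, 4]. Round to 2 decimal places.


Average value = 1/(b-a) * integral from a to b of f(x) dx
First compute the integral of 2x:
F(x) = x^2
F(4) = 1 * 16 + 0 * 4 = 16
F(0) = 1 * 0 + 0 * 0 = 0
Integral = 16 - 0 = 16
Average = 16 / (4 - 0) = 16 / 4
= 4 = 4.00

4.00


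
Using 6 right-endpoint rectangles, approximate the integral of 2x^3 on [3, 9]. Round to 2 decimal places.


Right Riemann sum uses right endpoints of each subinterval.
Interval: [3, 9], n = 6
dx = (9 - 3) / 6 = 1
Right endpoints: [4, 5, 6, 7, 8, 9]
f values: [128, 250, 432, 686, 1024, 1458]
Sum = dx * (sum of f values)
= 1 * 3978
= 3978 = 3978.00

3978.00


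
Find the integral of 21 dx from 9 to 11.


The integral of a constant k over [a, b] equals k * (b - a).
integral from 9 to 11 of 21 dx
= 21 * (11 - 9)
= 21 * 2
= 42

42


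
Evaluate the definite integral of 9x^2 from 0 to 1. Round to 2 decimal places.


Find the antiderivative of 9x^2:
F(x) = 9/3 * x^3
Apply the Fundamental Theorem of Calculus:
F(1) - F(0)
= 9/3 * 1^3 - 9/3 * 0^3
= 9/3 * (1 - 0)
= 9/3 * 1
= 3 = 3.00

3.00


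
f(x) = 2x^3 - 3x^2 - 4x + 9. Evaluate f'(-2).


Differentiate f(x) = 2x^3 - 3x^2 - 4x + 9 term by term:
f'(x) = 6x^2 - 6x - 4
Substitute x = -2:
f'(-2) = 6 * (-2)^2 - 6 * (-2) - 4
= 24 + 12 - 4
= 32

32


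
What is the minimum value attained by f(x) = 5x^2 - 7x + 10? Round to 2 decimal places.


For a quadratic f(x) = ax^2 + bx + c with a > 0, the minimum is at the vertex.
Vertex x-coordinate: x = -b/(2a)
x = -(-7) / (2 * 5)
x = 7/10
Substitute back to find the minimum value:
f(7/10) = 5 * (7/10)^2 - 7 * (7/10) + 10
= 49/20 - 49/10 + 10
= 151/20 = 7.55

7.55


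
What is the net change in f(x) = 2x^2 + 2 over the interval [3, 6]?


Net change = f(b) - f(a)
f(x) = 2x^2 + 2
Compute f(6):
f(6) = 2 * 6^2 + 0 * 6 + 2
= 72 + 0 + 2
= 74
Compute f(3):
f(3) = 2 * 3^2 + 0 * 3 + 2
= 18 + 0 + 2
= 20
Net change = 74 - 20 = 54

54


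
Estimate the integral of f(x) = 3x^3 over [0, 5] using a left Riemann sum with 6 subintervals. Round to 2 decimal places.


Left Riemann sum uses left endpoints of each subinterval.
Interval: [0, 5], n = 6
dx = (5 - 0) / 6 = 5/6
Left endpoints: [0, 5/6, 5/3, 5/2, 10/3, 25/6]
f values: [0, 125/72, 125/9, 375/8, 1000/9, 15625/72]
Sum = dx * (sum of f values)
= 5/6 * 3125/8
= 15625/48 ≈ 325.52

325.52


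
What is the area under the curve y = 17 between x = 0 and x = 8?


The area under a constant function y = 17 is a rectangle.
Width = 8 - 0 = 8
Height = 17
Area = width * height
= 8 * 17
= 136

136


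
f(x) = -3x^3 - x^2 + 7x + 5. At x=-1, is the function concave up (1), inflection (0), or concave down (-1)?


Concavity is determined by the sign of f''(x).
f(x) = -3x^3 - x^2 + 7x + 5
f'(x) = -9x^2 - 2x + 7
f''(x) = -18x - 2
f''(-1) = -18 * (-1) - 2
= 18 - 2
= 16
Since f''(-1) > 0, the function is concave up (1)

1


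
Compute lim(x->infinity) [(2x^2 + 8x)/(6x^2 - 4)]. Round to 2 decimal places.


For limits at infinity with equal-degree polynomials,
we compare leading coefficients.
Numerator leading term: 2x^2
Denominator leading term: 6x^2
Divide both by x^2:
lim = (2 + 8/x) / (6 - 4/x^2)
As x -> infinity, the 1/x and 1/x^2 terms vanish:
= 2/6 = 1/3 ≈ 0.33

0.33


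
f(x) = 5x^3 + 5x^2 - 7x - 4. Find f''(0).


First derivative:
f'(x) = 15x^2 + 10x - 7
Second derivative:
f''(x) = 30x + 10
Substitute x = 0:
f''(0) = 30 * 0 + 10
= 0 + 10
= 10

10


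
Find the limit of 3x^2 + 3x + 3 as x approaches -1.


Since polynomials are continuous, we use direct substitution.
lim(x->-1) of 3x^2 + 3x + 3
= 3 * (-1)^2 + 3 * (-1) + 3
= 3 - 3 + 3
= 3

3


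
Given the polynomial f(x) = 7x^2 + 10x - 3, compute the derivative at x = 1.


Differentiate term by term using power and sum rules:
f(x) = 7x^2 + 10x - 3
f'(x) = 14x + 10
Substitute x = 1:
f'(1) = 14 * 1 + 10
= 14 + 10
= 24

24


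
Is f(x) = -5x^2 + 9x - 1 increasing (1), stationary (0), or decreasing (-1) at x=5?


Compute f'(x) to determine behavior:
f'(x) = -10x + 9
f'(5) = -10 * 5 + 9
= -50 + 9
= -41
Since f'(5) < 0, the function is decreasing (-1)

-1


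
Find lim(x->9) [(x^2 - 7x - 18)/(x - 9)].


Direct substitution gives 0/0, so we factor the numerator.
Factor: (x^2 - 7x - 18) = (x - 9)(x + 2)
Cancel the common factor (x - 9):
(x^2 - 7x - 18)/(x - 9) = (x + 2)
Now substitute x = 9:
= (9) - (-2) = 11

11


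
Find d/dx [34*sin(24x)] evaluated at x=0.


Apply the chain rule to differentiate 34*sin(24x):
d/dx [34*sin(24x)]
= 34 * cos(24x) * d/dx(24x)
= 34 * 24 * cos(24x)
= 816 * cos(24x)
Evaluate at x = 0:
= 816 * cos(0)
= 816 * 1
= 816

816


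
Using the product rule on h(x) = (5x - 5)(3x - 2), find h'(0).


Let u(x) = 5x - 5 and v(x) = 3x - 2
u'(x) = 5
v'(x) = 3
Product rule: h'(x) = u'(x)*v(x) + u(x)*v'(x)
= 5 * (3x - 2) + (5x - 5) * 3
At x = 0:
u(0) = 5 * 0 - 5 = -5
v(0) = 3 * 0 - 2 = -2
h'(0) = 5 * (-2) + (-5) * 3
= -10 - 15
= -25

-25


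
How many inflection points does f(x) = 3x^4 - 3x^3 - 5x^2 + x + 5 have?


Inflection points occur where f''(x) = 0 and concavity changes.
f(x) = 3x^4 - 3x^3 - 5x^2 + x + 5
f'(x) = 12x^3 - 9x^2 - 10x + 1
f''(x) = 36x^2 - 18x - 10
This is a quadratic in x. Use the discriminant to count real roots.
Discriminant = (-18)^2 - 4 * 36 * (-10)
= 324 - (-1440)
= 1764
Since discriminant > 0, f''(x) = 0 has 2 distinct real solutions.
A quadratic with two distinct real roots changes sign at each root, so concavity changes at both.
Number of inflection points: 2

2


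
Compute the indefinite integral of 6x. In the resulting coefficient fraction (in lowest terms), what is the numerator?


Apply the power rule for integration:
integral of ax^n dx = a/(n+1) * x^(n+1) + C
integral of 6x dx
= 6/2 * x^2 + C
= 3 * x^2 + C
The coefficient in lowest terms is 3 = 3/1, so its numerator is 3

3


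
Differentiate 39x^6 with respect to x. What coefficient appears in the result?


We apply the power rule: d/dx [ax^n] = a*n * x^(n-1)
d/dx [39x^6]
= 39 * 6 * x^(6-1)
= 234x^5
The coefficient is 234

234


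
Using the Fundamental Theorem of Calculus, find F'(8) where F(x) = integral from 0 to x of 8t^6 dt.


By the Fundamental Theorem of Calculus (Part 1):
If F(x) = integral from 0 to x of f(t) dt, then F'(x) = f(x)
Here f(t) = 8t^6
So F'(x) = 8x^6
Evaluate at x = 8:
F'(8) = 8 * 8^6
= 8 * 262144
= 2097152

2097152


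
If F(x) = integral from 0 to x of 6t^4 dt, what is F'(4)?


By the Fundamental Theorem of Calculus (Part 1):
If F(x) = integral from 0 to x of f(t) dt, then F'(x) = f(x)
Here f(t) = 6t^4
So F'(x) = 6x^4
Evaluate at x = 4:
F'(4) = 6 * 4^4
= 6 * 256
= 1536

1536


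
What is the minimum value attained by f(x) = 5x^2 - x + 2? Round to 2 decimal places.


For a quadratic f(x) = ax^2 + bx + c with a > 0, the minimum is at the vertex.
Vertex x-coordinate: x = -b/(2a)
x = -(-1) / (2 * 5)
x = 1/10
Substitute back to find the minimum value:
f(1/10) = 5 * (1/10)^2 - 1 * (1/10) + 2
= 1/20 - 1/10 + 2
= 39/20 = 1.95

1.95


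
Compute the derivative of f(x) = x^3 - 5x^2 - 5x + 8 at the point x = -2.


Differentiate f(x) = x^3 - 5x^2 - 5x + 8 term by term:
f'(x) = 3x^2 - 10x - 5
Substitute x = -2:
f'(-2) = 3 * (-2)^2 - 10 * (-2) - 5
= 12 + 20 - 5
= 27

27


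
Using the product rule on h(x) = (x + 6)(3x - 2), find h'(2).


Let u(x) = x + 6 and v(x) = 3x - 2
u'(x) = 1
v'(x) = 3
Product rule: h'(x) = u'(x)*v(x) + u(x)*v'(x)
= 1 * (3x - 2) + (x + 6) * 3
At x = 2:
u(2) = 1 * 2 + 6 = 8
v(2) = 3 * 2 - 2 = 4
h'(2) = 1 * 4 + 8 * 3
= 4 + 24
= 28

28


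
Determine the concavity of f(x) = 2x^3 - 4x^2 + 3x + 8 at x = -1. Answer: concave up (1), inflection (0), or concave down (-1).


Concavity is determined by the sign of f''(x).
f(x) = 2x^3 - 4x^2 + 3x + 8
f'(x) = 6x^2 - 8x + 3
f''(x) = 12x - 8
f''(-1) = 12 * (-1) - 8
= -12 - 8
= -20
Since f''(-1) < 0, the function is concave down (-1)

-1


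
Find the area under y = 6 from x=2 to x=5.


The area under a constant function y = 6 is a rectangle.
Width = 5 - 2 = 3
Height = 6
Area = width * height
= 3 * 6
= 18

18


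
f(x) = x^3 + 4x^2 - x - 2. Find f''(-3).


First derivative:
f'(x) = 3x^2 + 8x - 1
Second derivative:
f''(x) = 6x + 8
Substitute x = -3:
f''(-3) = 6 * (-3) + 8
= -18 + 8
= -10

-10


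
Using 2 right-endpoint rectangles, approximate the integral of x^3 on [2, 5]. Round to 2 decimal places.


Right Riemann sum uses right endpoints of each subinterval.
Interval: [2, 5], n = 2
dx = (5 - 2) / 2 = 3/2
Right endpoints: [7/2, 5]
f values: [343/8, 125]
Sum = dx * (sum of f values)
= 3/2 * 1343/8
= 4029/16 ≈ 251.81

251.81


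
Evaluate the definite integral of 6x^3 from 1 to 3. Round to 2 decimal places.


Find the antiderivative of 6x^3:
F(x) = 6/4 * x^4
Apply the Fundamental Theorem of Calculus:
F(3) - F(1)
= 6/4 * 3^4 - 6/4 * 1^4
= 6/4 * (81 - 1)
= 6/4 * 80
= 120 = 120.00

120.00


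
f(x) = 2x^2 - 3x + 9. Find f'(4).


Differentiate term by term using power and sum rules:
f(x) = 2x^2 - 3x + 9
f'(x) = 4x - 3
Substitute x = 4:
f'(4) = 4 * 4 - 3
= 16 - 3
= 13

13


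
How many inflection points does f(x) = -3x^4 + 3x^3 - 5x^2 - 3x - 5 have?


Inflection points occur where f''(x) = 0 and concavity changes.
f(x) = -3x^4 + 3x^3 - 5x^2 - 3x - 5
f'(x) = -12x^3 + 9x^2 - 10x - 3
f''(x) = -36x^2 + 18x - 10
This is a quadratic in x. Use the discriminant to count real roots.
Discriminant = (18)^2 - 4 * (-36) * (-10)
= 324 - 1440
= -1116
Since discriminant < 0, f''(x) = 0 has no real solutions.
Number of inflection points: 0

0


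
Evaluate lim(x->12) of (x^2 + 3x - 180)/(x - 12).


Direct substitution gives 0/0, so we factor the numerator.
Factor: (x^2 + 3x - 180) = (x - 12)(x + 15)
Cancel the common factor (x - 12):
(x^2 + 3x - 180)/(x - 12) = (x + 15)
Now substitute x = 12:
= (12) - (-15) = 27

27


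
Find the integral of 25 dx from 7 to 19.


The integral of a constant k over [a, b] equals k * (b - a).
integral from 7 to 19 of 25 dx
= 25 * (19 - 7)
= 25 * 12
= 300

300


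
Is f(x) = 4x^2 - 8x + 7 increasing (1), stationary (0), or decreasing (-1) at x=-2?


Compute f'(x) to determine behavior:
f'(x) = 8x - 8
f'(-2) = 8 * (-2) - 8
= -16 - 8
= -24
Since f'(-2) < 0, the function is decreasing (-1)

-1


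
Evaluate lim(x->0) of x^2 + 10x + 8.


Since polynomials are continuous, we use direct substitution.
lim(x->0) of x^2 + 10x + 8
= 1 * 0^2 + 10 * 0 + 8
= 0 + 0 + 8
= 8

8


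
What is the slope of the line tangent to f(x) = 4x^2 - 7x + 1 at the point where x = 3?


The slope of the tangent line equals f'(x) at the point.
f(x) = 4x^2 - 7x + 1
f'(x) = 8x - 7
At x = 3:
f'(3) = 8 * 3 - 7
= 24 - 7
= 17

17


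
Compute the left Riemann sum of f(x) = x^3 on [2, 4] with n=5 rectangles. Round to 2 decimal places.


Left Riemann sum uses left endpoints of each subinterval.
Interval: [2, 4], n = 5
dx = (4 - 2) / 5 = 2/5
Left endpoints: [2, 12/5, 14/5, 16/5, 18/5]
f values: [8, 1728/125, 2744/125, 4096/125, 5832/125]
Sum = dx * (sum of f values)
= 2/5 * 616/5
= 1232/25 = 49.28

49.28


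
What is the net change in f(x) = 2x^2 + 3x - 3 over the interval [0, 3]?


Net change = f(b) - f(a)
f(x) = 2x^2 + 3x - 3
Compute f(3):
f(3) = 2 * 3^2 + 3 * 3 - 3
= 18 + 9 - 3
= 24
Compute f(0):
f(0) = 2 * 0^2 + 3 * 0 - 3
= 0 + 0 - 3
= -3
Net change = 24 - (-3) = 27

27


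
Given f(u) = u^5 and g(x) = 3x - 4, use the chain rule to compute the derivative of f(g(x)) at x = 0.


Using the chain rule: (f(g(x)))' = f'(g(x)) * g'(x)
First, find g(0):
g(0) = 3 * 0 - 4 = -4
Next, f'(u) = 5u^4
And g'(x) = 3
So f'(g(0)) * g'(0)
= 5 * (-4)^4 * 3
= 5 * 256 * 3
= 3840

3840


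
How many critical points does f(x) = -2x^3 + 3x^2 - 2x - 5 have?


Find where f'(x) = 0:
f(x) = -2x^3 + 3x^2 - 2x - 5
f'(x) = -6x^2 + 6x - 2
This is a quadratic in x. Use the discriminant to count real roots.
Discriminant = (6)^2 - 4 * (-6) * (-2)
= 36 - 48
= -12
Since discriminant < 0, f'(x) = 0 has no real solutions.
Number of critical points: 0

0


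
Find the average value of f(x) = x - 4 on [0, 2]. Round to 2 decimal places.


Average value = 1/(b-a) * integral from a to b of f(x) dx
First compute the integral of x - 4:
F(x) = (1/2)x^2 - 4x
F(2) = 1/2 * 4 - 4 * 2 = -6
F(0) = 1/2 * 0 - 4 * 0 = 0
Integral = -6 - 0 = -6
Average = (-6) / (2 - 0) = (-6) / 2
= -3 = -3.00

-3.00


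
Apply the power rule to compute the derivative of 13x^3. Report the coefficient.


We apply the power rule: d/dx [ax^n] = a*n * x^(n-1)
d/dx [13x^3]
= 13 * 3 * x^(3-1)
= 39x^2
The coefficient is 39

39


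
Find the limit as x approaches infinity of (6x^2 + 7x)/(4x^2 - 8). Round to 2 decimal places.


For limits at infinity with equal-degree polynomials,
we compare leading coefficients.
Numerator leading term: 6x^2
Denominator leading term: 4x^2
Divide both by x^2:
lim = (6 + 7/x) / (4 - 8/x^2)
As x -> infinity, the 1/x and 1/x^2 terms vanish:
= 6/4 = 3/2 = 1.50

1.50


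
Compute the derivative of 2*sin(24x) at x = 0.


Apply the chain rule to differentiate 2*sin(24x):
d/dx [2*sin(24x)]
= 2 * cos(24x) * d/dx(24x)
= 2 * 24 * cos(24x)
= 48 * cos(24x)
Evaluate at x = 0:
= 48 * cos(0)
= 48 * 1
= 48

48


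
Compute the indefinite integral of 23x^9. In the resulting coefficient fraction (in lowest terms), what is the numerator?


Apply the power rule for integration:
integral of ax^n dx = a/(n+1) * x^(n+1) + C
integral of 23x^9 dx
= 23/10 * x^10 + C
The coefficient in lowest terms is 23/10, and its numerator is 23

23


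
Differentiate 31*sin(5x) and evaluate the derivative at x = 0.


Apply the chain rule to differentiate 31*sin(5x):
d/dx [31*sin(5x)]
= 31 * cos(5x) * d/dx(5x)
= 31 * 5 * cos(5x)
= 155 * cos(5x)
Evaluate at x = 0:
= 155 * cos(0)
= 155 * 1
= 155

155


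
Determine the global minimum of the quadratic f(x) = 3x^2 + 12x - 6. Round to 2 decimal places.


For a quadratic f(x) = ax^2 + bx + c with a > 0, the minimum is at the vertex.
Vertex x-coordinate: x = -b/(2a)
x = -(12) / (2 * 3)
x = -12/6 = -2
Substitute back to find the minimum value:
f(-2) = 3 * (-2)^2 + 12 * (-2) - 6
= 12 - 24 - 6
= -18 = -18.00

-18.00


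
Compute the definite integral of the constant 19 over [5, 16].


The integral of a constant k over [a, b] equals k * (b - a).
integral from 5 to 16 of 19 dx
= 19 * (16 - 5)
= 19 * 11
= 209

209


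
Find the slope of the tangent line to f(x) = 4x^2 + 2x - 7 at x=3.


The slope of the tangent line equals f'(x) at the point.
f(x) = 4x^2 + 2x - 7
f'(x) = 8x + 2
At x = 3:
f'(3) = 8 * 3 + 2
= 24 + 2
= 26

26


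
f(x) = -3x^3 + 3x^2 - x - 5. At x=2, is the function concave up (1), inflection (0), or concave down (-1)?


Concavity is determined by the sign of f''(x).
f(x) = -3x^3 + 3x^2 - x - 5
f'(x) = -9x^2 + 6x - 1
f''(x) = -18x + 6
f''(2) = -18 * 2 + 6
= -36 + 6
= -30
Since f''(2) < 0, the function is concave down (-1)

-1


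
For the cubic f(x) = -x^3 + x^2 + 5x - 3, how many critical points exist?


Find where f'(x) = 0:
f(x) = -x^3 + x^2 + 5x - 3
f'(x) = -3x^2 + 2x + 5
This is a quadratic in x. Use the discriminant to count real roots.
Discriminant = (2)^2 - 4 * (-3) * 5
= 4 - (-60)
= 64
Since discriminant > 0, f'(x) = 0 has 2 real solutions.
Number of critical points: 2

2


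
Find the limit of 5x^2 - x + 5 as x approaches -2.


Since polynomials are continuous, we use direct substitution.
lim(x->-2) of 5x^2 - x + 5
= 5 * (-2)^2 - 1 * (-2) + 5
= 20 + 2 + 5
= 27

27


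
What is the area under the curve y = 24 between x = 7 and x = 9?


The area under a constant function y = 24 is a rectangle.
Width = 9 - 7 = 2
Height = 24
Area = width * height
= 2 * 24
= 48

48


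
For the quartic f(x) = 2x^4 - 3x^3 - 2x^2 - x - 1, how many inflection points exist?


Inflection points occur where f''(x) = 0 and concavity changes.
f(x) = 2x^4 - 3x^3 - 2x^2 - x - 1
f'(x) = 8x^3 - 9x^2 - 4x - 1
f''(x) = 24x^2 - 18x - 4
This is a quadratic in x. Use the discriminant to count real roots.
Discriminant = (-18)^2 - 4 * 24 * (-4)
= 324 - (-384)
= 708
Since discriminant > 0, f''(x) = 0 has 2 distinct real solutions.
A quadratic with two distinct real roots changes sign at each root, so concavity changes at both.
Number of inflection points: 2

2


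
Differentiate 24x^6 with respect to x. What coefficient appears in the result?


We apply the power rule: d/dx [ax^n] = a*n * x^(n-1)
d/dx [24x^6]
= 24 * 6 * x^(6-1)
= 144x^5
The coefficient is 144

144


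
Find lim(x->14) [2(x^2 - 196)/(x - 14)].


Direct substitution gives 0/0, so we factor the numerator.
Factor: 2(x^2 - 196) = 2 * (x - 14)(x + 14)
Cancel the common factor (x - 14):
2(x^2 - 196)/(x - 14) = 2 * (x + 14)
Now substitute x = 14:
= 2 * (14 + 14) = 56

56


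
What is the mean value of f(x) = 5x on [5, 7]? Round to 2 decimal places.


Average value = 1/(b-a) * integral from a to b of f(x) dx
First compute the integral of 5x:
F(x) = (5/2)x^2
F(7) = 5/2 * 49 + 0 * 7 = 245/2
F(5) = 5/2 * 25 + 0 * 5 = 125/2
Integral = 245/2 - 125/2 = 60
Average = 60 / (7 - 5) = 60 / 2
= 30 = 30.00

30.00


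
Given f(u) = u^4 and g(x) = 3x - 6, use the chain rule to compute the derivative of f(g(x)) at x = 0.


Using the chain rule: (f(g(x)))' = f'(g(x)) * g'(x)
First, find g(0):
g(0) = 3 * 0 - 6 = -6
Next, f'(u) = 4u^3
And g'(x) = 3
So f'(g(0)) * g'(0)
= 4 * (-6)^3 * 3
= 4 * (-216) * 3
= -2592

-2592


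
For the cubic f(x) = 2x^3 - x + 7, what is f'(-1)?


Differentiate f(x) = 2x^3 - x + 7 term by term:
f'(x) = 6x^2 - 1
Substitute x = -1:
f'(-1) = 6 * (-1)^2 + 0 * (-1) - 1
= 6 + 0 - 1
= 5

5


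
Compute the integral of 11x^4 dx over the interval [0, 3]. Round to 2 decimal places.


Find the antiderivative of 11x^4:
F(x) = 11/5 * x^5
Apply the Fundamental Theorem of Calculus:
F(3) - F(0)
= 11/5 * 3^5 - 11/5 * 0^5
= 11/5 * (243 - 0)
= 11/5 * 243
= 2673/5 = 534.60

534.60


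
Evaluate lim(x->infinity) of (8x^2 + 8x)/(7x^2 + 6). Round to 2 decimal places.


For limits at infinity with equal-degree polynomials,
we compare leading coefficients.
Numerator leading term: 8x^2
Denominator leading term: 7x^2
Divide both by x^2:
lim = (8 + 8/x) / (7 + 6/x^2)
As x -> infinity, the 1/x and 1/x^2 terms vanish:
= 8/7 ≈ 1.14

1.14


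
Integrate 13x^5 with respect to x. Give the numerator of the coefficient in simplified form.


Apply the power rule for integration:
integral of ax^n dx = a/(n+1) * x^(n+1) + C
integral of 13x^5 dx
= 13/6 * x^6 + C
The coefficient in lowest terms is 13/6, and its numerator is 13

13


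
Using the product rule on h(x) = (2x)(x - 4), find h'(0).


Let u(x) = 2x and v(x) = x - 4
u'(x) = 2
v'(x) = 1
Product rule: h'(x) = u'(x)*v(x) + u(x)*v'(x)
= 2 * (x - 4) + (2x) * 1
At x = 0:
u(0) = 2 * 0 + 0 = 0
v(0) = 1 * 0 - 4 = -4
h'(0) = 2 * (-4) + 0 * 1
= -8 + 0
= -8

-8


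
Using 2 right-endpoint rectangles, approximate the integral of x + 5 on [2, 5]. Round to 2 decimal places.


Right Riemann sum uses right endpoints of each subinterval.
Interval: [2, 5], n = 2
dx = (5 - 2) / 2 = 3/2
Right endpoints: [7/2, 5]
f values: [17/2, 10]
Sum = dx * (sum of f values)
= 3/2 * 37/2
= 111/4 = 27.75

27.75


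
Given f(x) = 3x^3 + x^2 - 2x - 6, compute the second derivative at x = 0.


First derivative:
f'(x) = 9x^2 + 2x - 2
Second derivative:
f''(x) = 18x + 2
Substitute x = 0:
f''(0) = 18 * 0 + 2
= 0 + 2
= 2

2


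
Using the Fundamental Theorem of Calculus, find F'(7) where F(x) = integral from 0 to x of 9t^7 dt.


By the Fundamental Theorem of Calculus (Part 1):
If F(x) = integral from 0 to x of f(t) dt, then F'(x) = f(x)
Here f(t) = 9t^7
So F'(x) = 9x^7
Evaluate at x = 7:
F'(7) = 9 * 7^7
= 9 * 823543
= 7411887

7411887


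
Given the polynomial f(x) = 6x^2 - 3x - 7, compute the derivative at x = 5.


Differentiate term by term using power and sum rules:
f(x) = 6x^2 - 3x - 7
f'(x) = 12x - 3
Substitute x = 5:
f'(5) = 12 * 5 - 3
= 60 - 3
= 57

57


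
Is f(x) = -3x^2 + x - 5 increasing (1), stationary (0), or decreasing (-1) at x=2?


Compute f'(x) to determine behavior:
f'(x) = -6x + 1
f'(2) = -6 * 2 + 1
= -12 + 1
= -11
Since f'(2) < 0, the function is decreasing (-1)

-1


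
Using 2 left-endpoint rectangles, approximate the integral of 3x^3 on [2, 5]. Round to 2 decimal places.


Left Riemann sum uses left endpoints of each subinterval.
Interval: [2, 5], n = 2
dx = (5 - 2) / 2 = 3/2
Left endpoints: [2, 7/2]
f values: [24, 1029/8]
Sum = dx * (sum of f values)
= 3/2 * 1221/8
= 3663/16 ≈ 228.94

228.94


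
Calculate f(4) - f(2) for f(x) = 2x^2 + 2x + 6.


Net change = f(b) - f(a)
f(x) = 2x^2 + 2x + 6
Compute f(4):
f(4) = 2 * 4^2 + 2 * 4 + 6
= 32 + 8 + 6
= 46
Compute f(2):
f(2) = 2 * 2^2 + 2 * 2 + 6
= 8 + 4 + 6
= 18
Net change = 46 - 18 = 28

28


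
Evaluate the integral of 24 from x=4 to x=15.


The integral of a constant k over [a, b] equals k * (b - a).
integral from 4 to 15 of 24 dx
= 24 * (15 - 4)
= 24 * 11
= 264

264


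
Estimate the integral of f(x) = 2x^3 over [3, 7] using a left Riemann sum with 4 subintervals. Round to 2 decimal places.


Left Riemann sum uses left endpoints of each subinterval.
Interval: [3, 7], n = 4
dx = (7 - 3) / 4 = 1
Left endpoints: [3, 4, 5, 6]
f values: [54, 128, 250, 432]
Sum = dx * (sum of f values)
= 1 * 864
= 864 = 864.00

864.00


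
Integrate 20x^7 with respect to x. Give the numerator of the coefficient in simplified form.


Apply the power rule for integration:
integral of ax^n dx = a/(n+1) * x^(n+1) + C
integral of 20x^7 dx
= 20/8 * x^8 + C
= 5/2 * x^8 + C
The coefficient in lowest terms is 5/2, and its numerator is 5

5


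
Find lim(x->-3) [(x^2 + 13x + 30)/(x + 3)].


Direct substitution gives 0/0, so we factor the numerator.
Factor: (x^2 + 13x + 30) = (x + 3)(x + 10)
Cancel the common factor (x + 3):
(x^2 + 13x + 30)/(x + 3) = (x + 10)
Now substitute x = -3:
= (-3) - (-10) = 7

7


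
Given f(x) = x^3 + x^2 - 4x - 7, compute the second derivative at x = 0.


First derivative:
f'(x) = 3x^2 + 2x - 4
Second derivative:
f''(x) = 6x + 2
Substitute x = 0:
f''(0) = 6 * 0 + 2
= 0 + 2
= 2

2


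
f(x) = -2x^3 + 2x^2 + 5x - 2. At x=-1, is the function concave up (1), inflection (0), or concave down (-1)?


Concavity is determined by the sign of f''(x).
f(x) = -2x^3 + 2x^2 + 5x - 2
f'(x) = -6x^2 + 4x + 5
f''(x) = -12x + 4
f''(-1) = -12 * (-1) + 4
= 12 + 4
= 16
Since f''(-1) > 0, the function is concave up (1)

1


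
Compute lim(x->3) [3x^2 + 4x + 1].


Since polynomials are continuous, we use direct substitution.
lim(x->3) of 3x^2 + 4x + 1
= 3 * 3^2 + 4 * 3 + 1
= 27 + 12 + 1
= 40

40


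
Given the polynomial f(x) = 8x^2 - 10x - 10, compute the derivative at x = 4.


Differentiate term by term using power and sum rules:
f(x) = 8x^2 - 10x - 10
f'(x) = 16x - 10
Substitute x = 4:
f'(4) = 16 * 4 - 10
= 64 - 10
= 54

54


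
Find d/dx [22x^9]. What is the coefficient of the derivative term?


We apply the power rule: d/dx [ax^n] = a*n * x^(n-1)
d/dx [22x^9]
= 22 * 9 * x^(9-1)
= 198x^8
The coefficient is 198

198


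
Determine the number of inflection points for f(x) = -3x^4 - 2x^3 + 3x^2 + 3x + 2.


Inflection points occur where f''(x) = 0 and concavity changes.
f(x) = -3x^4 - 2x^3 + 3x^2 + 3x + 2
f'(x) = -12x^3 - 6x^2 + 6x + 3
f''(x) = -36x^2 - 12x + 6
This is a quadratic in x. Use the discriminant to count real roots.
Discriminant = (-12)^2 - 4 * (-36) * 6
= 144 - (-864)
= 1008
Since discriminant > 0, f''(x) = 0 has 2 distinct real solutions.
A quadratic with two distinct real roots changes sign at each root, so concavity changes at both.
Number of inflection points: 2

2


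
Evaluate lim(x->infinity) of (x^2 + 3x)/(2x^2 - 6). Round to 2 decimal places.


For limits at infinity with equal-degree polynomials,
we compare leading coefficients.
Numerator leading term: x^2
Denominator leading term: 2x^2
Divide both by x^2:
lim = (1 + 3/x) / (2 - 6/x^2)
As x -> infinity, the 1/x and 1/x^2 terms vanish:
= 1/2 = 0.50

0.50


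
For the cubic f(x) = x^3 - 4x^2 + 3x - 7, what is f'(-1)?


Differentiate f(x) = x^3 - 4x^2 + 3x - 7 term by term:
f'(x) = 3x^2 - 8x + 3
Substitute x = -1:
f'(-1) = 3 * (-1)^2 - 8 * (-1) + 3
= 3 + 8 + 3
= 14

14


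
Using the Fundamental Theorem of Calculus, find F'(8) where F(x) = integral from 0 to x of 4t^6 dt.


By the Fundamental Theorem of Calculus (Part 1):
If F(x) = integral from 0 to x of f(t) dt, then F'(x) = f(x)
Here f(t) = 4t^6
So F'(x) = 4x^6
Evaluate at x = 8:
F'(8) = 4 * 8^6
= 4 * 262144
= 1048576

1048576


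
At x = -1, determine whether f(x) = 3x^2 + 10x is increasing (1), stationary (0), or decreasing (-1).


Compute f'(x) to determine behavior:
f'(x) = 6x + 10
f'(-1) = 6 * (-1) + 10
= -6 + 10
= 4
Since f'(-1) > 0, the function is increasing (1)

1


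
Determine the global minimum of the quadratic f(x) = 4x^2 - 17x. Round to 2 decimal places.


For a quadratic f(x) = ax^2 + bx + c with a > 0, the minimum is at the vertex.
Vertex x-coordinate: x = -b/(2a)
x = -(-17) / (2 * 4)
x = 17/8
Substitute back to find the minimum value:
f(17/8) = 4 * (17/8)^2 - 17 * (17/8) + 0
= 289/16 - 289/8 + 0
= -289/16 ≈ -18.06

-18.06


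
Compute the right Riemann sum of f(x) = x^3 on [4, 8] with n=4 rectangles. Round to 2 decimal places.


Right Riemann sum uses right endpoints of each subinterval.
Interval: [4, 8], n = 4
dx = (8 - 4) / 4 = 1
Right endpoints: [5, 6, 7, 8]
f values: [125, 216, 343, 512]
Sum = dx * (sum of f values)
= 1 * 1196
= 1196 = 1196.00

1196.00


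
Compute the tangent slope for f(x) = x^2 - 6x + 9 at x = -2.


The slope of the tangent line equals f'(x) at the point.
f(x) = x^2 - 6x + 9
f'(x) = 2x - 6
At x = -2:
f'(-2) = 2 * (-2) - 6
= -4 - 6
= -10

-10


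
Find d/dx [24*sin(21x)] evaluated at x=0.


Apply the chain rule to differentiate 24*sin(21x):
d/dx [24*sin(21x)]
= 24 * cos(21x) * d/dx(21x)
= 24 * 21 * cos(21x)
= 504 * cos(21x)
Evaluate at x = 0:
= 504 * cos(0)
= 504 * 1
= 504

504


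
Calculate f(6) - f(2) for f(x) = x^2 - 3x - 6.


Net change = f(b) - f(a)
f(x) = x^2 - 3x - 6
Compute f(6):
f(6) = 1 * 6^2 - 3 * 6 - 6
= 36 - 18 - 6
= 12
Compute f(2):
f(2) = 1 * 2^2 - 3 * 2 - 6
= 4 - 6 - 6
= -8
Net change = 12 - (-8) = 20

20


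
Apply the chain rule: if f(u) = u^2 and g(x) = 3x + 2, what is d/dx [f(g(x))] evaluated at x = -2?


Using the chain rule: (f(g(x)))' = f'(g(x)) * g'(x)
First, find g(-2):
g(-2) = 3 * (-2) + 2 = -4
Next, f'(u) = 2u
And g'(x) = 3
So f'(g(-2)) * g'(-2)
= 2 * (-4) * 3
= -24

-24


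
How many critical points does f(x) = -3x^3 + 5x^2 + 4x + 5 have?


Find where f'(x) = 0:
f(x) = -3x^3 + 5x^2 + 4x + 5
f'(x) = -9x^2 + 10x + 4
This is a quadratic in x. Use the discriminant to count real roots.
Discriminant = (10)^2 - 4 * (-9) * 4
= 100 - (-144)
= 244
Since discriminant > 0, f'(x) = 0 has 2 real solutions.
Number of critical points: 2

2


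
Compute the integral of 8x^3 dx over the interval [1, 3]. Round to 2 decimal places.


Find the antiderivative of 8x^3:
F(x) = 8/4 * x^4
Apply the Fundamental Theorem of Calculus:
F(3) - F(1)
= 8/4 * 3^4 - 8/4 * 1^4
= 8/4 * (81 - 1)
= 8/4 * 80
= 160 = 160.00

160.00


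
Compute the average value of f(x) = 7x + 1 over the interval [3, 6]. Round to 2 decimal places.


Average value = 1/(b-a) * integral from a to b of f(x) dx
First compute the integral of 7x + 1:
F(x) = (7/2)x^2 + x
F(6) = 7/2 * 36 + 1 * 6 = 132
F(3) = 7/2 * 9 + 1 * 3 = 69/2
Integral = 132 - 69/2 = 195/2
Average = (195/2) / (6 - 3) = (195/2) / 3
= 65/2 = 32.50

32.50


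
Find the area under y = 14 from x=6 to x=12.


The area under a constant function y = 14 is a rectangle.
Width = 12 - 6 = 6
Height = 14
Area = width * height
= 6 * 14
= 84

84


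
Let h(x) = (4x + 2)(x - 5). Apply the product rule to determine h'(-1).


Let u(x) = 4x + 2 and v(x) = x - 5
u'(x) = 4
v'(x) = 1
Product rule: h'(x) = u'(x)*v(x) + u(x)*v'(x)
= 4 * (x - 5) + (4x + 2) * 1
At x = -1:
u(-1) = 4 * (-1) + 2 = -2
v(-1) = 1 * (-1) - 5 = -6
h'(-1) = 4 * (-6) + (-2) * 1
= -24 - 2
= -26

-26


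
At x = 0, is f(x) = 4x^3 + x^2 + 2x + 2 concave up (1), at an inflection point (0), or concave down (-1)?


Concavity is determined by the sign of f''(x).
f(x) = 4x^3 + x^2 + 2x + 2
f'(x) = 12x^2 + 2x + 2
f''(x) = 24x + 2
f''(0) = 24 * 0 + 2
= 0 + 2
= 2
Since f''(0) > 0, the function is concave up (1)

1


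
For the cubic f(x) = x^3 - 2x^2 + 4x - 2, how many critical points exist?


Find where f'(x) = 0:
f(x) = x^3 - 2x^2 + 4x - 2
f'(x) = 3x^2 - 4x + 4
This is a quadratic in x. Use the discriminant to count real roots.
Discriminant = (-4)^2 - 4 * 3 * 4
= 16 - 48
= -32
Since discriminant < 0, f'(x) = 0 has no real solutions.
Number of critical points: 0

0


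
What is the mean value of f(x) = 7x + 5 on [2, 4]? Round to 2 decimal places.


Average value = 1/(b-a) * integral from a to b of f(x) dx
First compute the integral of 7x + 5:
F(x) = (7/2)x^2 + 5x
F(4) = 7/2 * 16 + 5 * 4 = 76
F(2) = 7/2 * 4 + 5 * 2 = 24
Integral = 76 - 24 = 52
Average = 52 / (4 - 2) = 52 / 2
= 26 = 26.00

26.00


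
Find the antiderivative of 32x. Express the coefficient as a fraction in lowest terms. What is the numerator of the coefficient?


Apply the power rule for integration:
integral of ax^n dx = a/(n+1) * x^(n+1) + C
integral of 32x dx
= 32/2 * x^2 + C
= 16 * x^2 + C
The coefficient in lowest terms is 16 = 16/1, so its numerator is 16

16


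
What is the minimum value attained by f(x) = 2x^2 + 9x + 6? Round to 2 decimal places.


For a quadratic f(x) = ax^2 + bx + c with a > 0, the minimum is at the vertex.
Vertex x-coordinate: x = -b/(2a)
x = -(9) / (2 * 2)
x = -9/4
Substitute back to find the minimum value:
f(-9/4) = 2 * (-9/4)^2 + 9 * (-9/4) + 6
= 81/8 - 81/4 + 6
= -33/8 ≈ -4.13

-4.13


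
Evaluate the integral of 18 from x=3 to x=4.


The integral of a constant k over [a, b] equals k * (b - a).
integral from 3 to 4 of 18 dx
= 18 * (4 - 3)
= 18 * 1
= 18

18


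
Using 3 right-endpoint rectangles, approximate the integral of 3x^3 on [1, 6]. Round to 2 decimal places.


Right Riemann sum uses right endpoints of each subinterval.
Interval: [1, 6], n = 3
dx = (6 - 1) / 3 = 5/3
Right endpoints: [8/3, 13/3, 6]
f values: [512/9, 2197/9, 648]
Sum = dx * (sum of f values)
= 5/3 * 949
= 4745/3 ≈ 1581.67

1581.67


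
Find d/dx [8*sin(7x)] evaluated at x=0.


Apply the chain rule to differentiate 8*sin(7x):
d/dx [8*sin(7x)]
= 8 * cos(7x) * d/dx(7x)
= 8 * 7 * cos(7x)
= 56 * cos(7x)
Evaluate at x = 0:
= 56 * cos(0)
= 56 * 1
= 56

56


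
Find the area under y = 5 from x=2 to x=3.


The area under a constant function y = 5 is a rectangle.
Width = 3 - 2 = 1
Height = 5
Area = width * height
= 1 * 5
= 5

5


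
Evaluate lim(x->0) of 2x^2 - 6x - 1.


Since polynomials are continuous, we use direct substitution.
lim(x->0) of 2x^2 - 6x - 1
= 2 * 0^2 - 6 * 0 - 1
= 0 + 0 - 1
= -1

-1


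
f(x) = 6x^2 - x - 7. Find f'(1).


Differentiate term by term using power and sum rules:
f(x) = 6x^2 - x - 7
f'(x) = 12x - 1
Substitute x = 1:
f'(1) = 12 * 1 - 1
= 12 - 1
= 11

11


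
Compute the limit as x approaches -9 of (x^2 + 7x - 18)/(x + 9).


Direct substitution gives 0/0, so we factor the numerator.
Factor: (x^2 + 7x - 18) = (x + 9)(x - 2)
Cancel the common factor (x + 9):
(x^2 + 7x - 18)/(x + 9) = (x - 2)
Now substitute x = -9:
= (-9) - (2) = -11

-11


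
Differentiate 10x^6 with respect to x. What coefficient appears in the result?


We apply the power rule: d/dx [ax^n] = a*n * x^(n-1)
d/dx [10x^6]
= 10 * 6 * x^(6-1)
= 60x^5
The coefficient is 60

60


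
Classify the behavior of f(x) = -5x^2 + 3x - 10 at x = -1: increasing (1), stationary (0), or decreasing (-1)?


Compute f'(x) to determine behavior:
f'(x) = -10x + 3
f'(-1) = -10 * (-1) + 3
= 10 + 3
= 13
Since f'(-1) > 0, the function is increasing (1)

1
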